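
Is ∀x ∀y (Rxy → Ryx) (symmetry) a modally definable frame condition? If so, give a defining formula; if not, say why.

Definable; r → □◇r defines it

Yes: it is symmetry, defined by the B schema r → □◇r.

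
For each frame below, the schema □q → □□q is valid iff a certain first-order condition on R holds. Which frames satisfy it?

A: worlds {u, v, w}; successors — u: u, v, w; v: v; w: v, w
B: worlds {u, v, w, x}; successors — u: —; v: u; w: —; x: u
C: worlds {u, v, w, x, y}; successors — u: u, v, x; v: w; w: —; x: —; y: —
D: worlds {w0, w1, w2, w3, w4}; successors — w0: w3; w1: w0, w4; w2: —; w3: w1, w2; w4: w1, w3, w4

A, B

This is the axiom for transitivity; its first-order frame correspondent is ∀x ∀y ∀z (Rxy ∧ Ryz → Rxz).
A: satisfies the condition.
B: satisfies the condition.
C: fails — Ruv and Rvw but not Ruw.
D: fails — Rw1w0 and Rw0w3 but not Rw1w3.
Valid on: A, B.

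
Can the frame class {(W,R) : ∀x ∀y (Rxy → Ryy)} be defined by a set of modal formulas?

The condition is shift-reflexivity. A defining modal formula is □(□p → p).

Yes, by □(□p → p)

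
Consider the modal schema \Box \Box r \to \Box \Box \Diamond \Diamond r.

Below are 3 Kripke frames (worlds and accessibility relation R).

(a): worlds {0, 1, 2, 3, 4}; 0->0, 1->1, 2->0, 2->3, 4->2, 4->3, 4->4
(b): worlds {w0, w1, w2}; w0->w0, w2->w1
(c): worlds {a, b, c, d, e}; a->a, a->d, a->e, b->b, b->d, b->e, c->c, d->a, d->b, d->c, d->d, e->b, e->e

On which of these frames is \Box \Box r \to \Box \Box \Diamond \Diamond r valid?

(b), (c)

This is the axiom for a generalized confluence (Geach) condition; its first-order frame correspondent is \forall x \forall z (x R^2 z \to \exists w (x R^2 w \wedge z R^2 w)).
(a): fails — 4R²3 but no w with 4R²w and 3R²w.
(b): condition met.
(c): condition met.
Valid on: (b), (c).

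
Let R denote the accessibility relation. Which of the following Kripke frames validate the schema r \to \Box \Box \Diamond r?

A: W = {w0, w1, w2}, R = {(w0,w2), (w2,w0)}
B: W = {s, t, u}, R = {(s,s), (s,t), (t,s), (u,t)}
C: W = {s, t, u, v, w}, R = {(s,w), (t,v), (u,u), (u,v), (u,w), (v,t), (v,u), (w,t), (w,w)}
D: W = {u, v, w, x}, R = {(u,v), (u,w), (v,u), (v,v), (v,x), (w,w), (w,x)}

none

The schema corresponds to a generalized confluence (Geach) condition: \forall x \forall z (x R^2 z \to \exists w (x = w \wedge zRw)).
A: fails — w0R²w0 but no w with w0=w and w0Rw.
B: fails — tR²t but no w with t=w and tRw.
C: fails — sR²t but no w* with s=w* and tRw*.
D: fails — uR²u but no t with u=t and uRt.
Valid on no frame.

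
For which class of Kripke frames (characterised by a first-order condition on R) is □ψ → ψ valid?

Suppose □ψ→ψ is valid. At any x set V(ψ)={w : Rxw}. Then □ψ holds at x, so ψ holds at x, i.e. Rxx.
Conversely, any frame satisfying ∀x Rxx validates the schema.
Frame condition: ∀x Rxx.

Reflexivity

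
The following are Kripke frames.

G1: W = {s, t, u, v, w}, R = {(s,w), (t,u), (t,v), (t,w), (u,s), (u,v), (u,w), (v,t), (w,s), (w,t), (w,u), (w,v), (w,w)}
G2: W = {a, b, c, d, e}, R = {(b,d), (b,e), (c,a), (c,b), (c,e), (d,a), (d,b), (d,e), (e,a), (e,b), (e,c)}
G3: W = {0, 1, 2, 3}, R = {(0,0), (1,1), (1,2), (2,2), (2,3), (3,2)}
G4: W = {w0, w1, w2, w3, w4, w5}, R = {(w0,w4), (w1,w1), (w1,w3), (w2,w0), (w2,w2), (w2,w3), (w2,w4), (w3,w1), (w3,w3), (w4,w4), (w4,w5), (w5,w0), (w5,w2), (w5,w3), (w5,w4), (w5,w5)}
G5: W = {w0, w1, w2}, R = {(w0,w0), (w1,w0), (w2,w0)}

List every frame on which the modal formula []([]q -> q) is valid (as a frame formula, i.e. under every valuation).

Frame correspondent (Sahlqvist): forall x forall y (Rxy -> Ryy) — i.e. shift-reflexivity.
G1: fails — Ruv but not Rvv.
G2: fails — Reb but not Rbb.
G3: fails — R23 but not R33.
G4: fails — Rw5w0 but not Rw0w0.
G5: satisfies the condition.
Valid on: G5.

G5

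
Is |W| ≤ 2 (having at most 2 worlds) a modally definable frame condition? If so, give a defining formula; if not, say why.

No

If a class were modally definable it would be closed under disjoint unions (Goldblatt–Thomason).
Any modal formula valid on each of 3 disjoint one-world frames is valid on their disjoint union (validity is preserved under disjoint unions). Each one-world frame has |W|=1≤2, but the union has |W|=3.
Hence having at most 2 worlds is not modally definable.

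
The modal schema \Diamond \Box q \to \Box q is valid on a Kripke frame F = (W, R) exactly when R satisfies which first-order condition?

Replacing q by ¬q and contraposing gives the equivalent schema ◇q → □◇q.
Suppose ◇q→□◇q is valid. Take Rxy, Rxz and set V(q)={y}. Then ◇q at x, so □◇q at x, so ◇q at z, so some w with Rzw has q; w=y, i.e. Rzy. By symmetry of the argument, Ryz.
Conversely, any frame satisfying \forall x \forall y \forall z (Rxy \wedge Rxz \to Ryz) validates the schema.
So the correspondent is the Euclidean property.

the Euclidean property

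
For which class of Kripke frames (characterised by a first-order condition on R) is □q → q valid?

Suppose □q→q is valid. At any x set V(q)={w : Rxw}. Then □q holds at x, so q holds at x, i.e. Rxx.

reflexivity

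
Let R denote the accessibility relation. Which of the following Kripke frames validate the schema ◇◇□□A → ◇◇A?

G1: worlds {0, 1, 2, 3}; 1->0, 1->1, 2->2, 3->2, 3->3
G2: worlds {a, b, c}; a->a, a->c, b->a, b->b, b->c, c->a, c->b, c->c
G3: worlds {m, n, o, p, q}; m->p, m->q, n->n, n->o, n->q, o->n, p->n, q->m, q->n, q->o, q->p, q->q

G2, G3

This is the axiom for a generalized confluence (Geach) condition; its first-order frame correspondent is ∀x ∀y (xR²y → ∃w (yR²w ∧ xR²w)).
G1: fails — 1R²0 but no w with 0R²w and 1R²w.
G2: ✓.
G3: ✓.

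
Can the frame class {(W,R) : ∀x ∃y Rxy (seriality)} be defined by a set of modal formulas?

The condition is seriality. A defining modal formula is □r → ◇r.

Definable; □r → ◇r defines it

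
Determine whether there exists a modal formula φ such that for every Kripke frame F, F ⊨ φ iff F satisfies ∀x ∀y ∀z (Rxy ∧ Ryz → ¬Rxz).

Not modally definable

If a class were modally definable it would be closed under surjective bounded morphisms (Goldblatt–Thomason).
The 5-cycle (worlds a,b,c,d,e with a→b→c→d→e→a) is intransitive. Mapping every world to a single reflexive point • is a surjective bounded morphism; the reflexive point is not intransitive (R••∧R•• but R••).
So the class is not modally definable.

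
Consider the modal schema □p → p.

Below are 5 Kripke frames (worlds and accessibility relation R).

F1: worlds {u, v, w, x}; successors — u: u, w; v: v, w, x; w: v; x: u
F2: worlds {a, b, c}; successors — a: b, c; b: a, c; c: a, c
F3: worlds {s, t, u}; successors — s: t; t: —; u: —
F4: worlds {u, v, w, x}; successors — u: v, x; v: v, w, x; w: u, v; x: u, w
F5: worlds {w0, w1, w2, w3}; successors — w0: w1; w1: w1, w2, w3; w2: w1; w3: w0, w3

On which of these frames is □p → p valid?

The schema corresponds to reflexivity: ∀x Rxx.
F1: fails — world w does not see itself.
F2: fails — world a does not see itself.
F3: fails — world s does not see itself.
F4: fails — world u does not see itself.
F5: fails — world w0 does not see itself.

none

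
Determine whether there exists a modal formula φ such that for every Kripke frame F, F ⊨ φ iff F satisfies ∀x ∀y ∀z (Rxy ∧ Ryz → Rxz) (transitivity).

This is a Sahlqvist condition; the 4 axiom □q → □□q defines it.
Suppose □q→□□q is valid. Take Rxy, Ryz and set V(q)={w : Rxw}. Then □q at x, so □□q at x, so □q at y, so q at z, i.e. Rxz.

Yes, by □q → □□q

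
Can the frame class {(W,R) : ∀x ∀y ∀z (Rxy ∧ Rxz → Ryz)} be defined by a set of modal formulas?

The condition is the Euclidean property. A defining modal formula is ◇q → □◇q.

Yes — defined by ◇q → □◇q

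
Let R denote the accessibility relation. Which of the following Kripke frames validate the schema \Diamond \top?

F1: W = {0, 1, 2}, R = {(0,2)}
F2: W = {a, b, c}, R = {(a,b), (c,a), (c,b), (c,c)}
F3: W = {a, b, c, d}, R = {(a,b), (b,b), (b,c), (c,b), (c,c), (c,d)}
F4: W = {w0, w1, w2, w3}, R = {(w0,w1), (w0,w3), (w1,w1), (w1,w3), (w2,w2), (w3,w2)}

The schema corresponds to seriality: \forall x \exists y Rxy.
F1: fails — world 1 has no successor.
F2: fails — world b has no successor.
F3: fails — world d has no successor.
F4: condition met.

F4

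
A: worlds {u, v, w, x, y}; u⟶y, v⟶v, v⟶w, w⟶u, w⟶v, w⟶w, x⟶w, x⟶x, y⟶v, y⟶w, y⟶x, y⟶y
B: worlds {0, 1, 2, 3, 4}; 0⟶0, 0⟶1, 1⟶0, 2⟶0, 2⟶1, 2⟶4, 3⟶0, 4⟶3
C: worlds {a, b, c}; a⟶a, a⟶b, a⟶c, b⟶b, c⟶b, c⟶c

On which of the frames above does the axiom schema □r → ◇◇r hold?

The schema corresponds to a generalized confluence (Geach) condition: ∀x ∃w (xRw ∧ xR²w).
A: holds.
B: fails — at 4 but no w with 4Rw and 4R²w.
C: holds.

A, C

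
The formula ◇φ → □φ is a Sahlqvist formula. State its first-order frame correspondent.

Suppose ◇φ→□φ is valid. Take Rxy, Rxz and set V(φ)={y}. Then ◇φ at x, so □φ at x, so φ at z, i.e. z=y.

partial functionality: ∀x ∀y ∀z (Rxy ∧ Rxz → y = z)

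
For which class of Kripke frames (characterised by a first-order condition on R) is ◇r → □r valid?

Partial functionality

Suppose ◇r→□r is valid. Take Rxy, Rxz and set V(r)={y}. Then ◇r at x, so □r at x, so r at z, i.e. z=y.
Conversely, any frame satisfying ∀x ∀y ∀z (Rxy ∧ Rxz → y = z) validates the schema.
Frame condition: ∀x ∀y ∀z (Rxy ∧ Rxz → y = z).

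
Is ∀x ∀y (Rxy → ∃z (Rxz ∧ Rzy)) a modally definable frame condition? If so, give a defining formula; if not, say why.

The condition is density. A defining modal formula is □□q → □q.

Yes, by □□q → □q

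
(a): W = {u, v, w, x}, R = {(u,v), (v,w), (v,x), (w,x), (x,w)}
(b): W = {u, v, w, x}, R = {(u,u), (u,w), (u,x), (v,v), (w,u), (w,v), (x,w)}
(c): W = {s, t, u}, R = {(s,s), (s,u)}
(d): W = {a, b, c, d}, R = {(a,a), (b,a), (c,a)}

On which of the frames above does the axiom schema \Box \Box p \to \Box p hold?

(c), (d)

The schema corresponds to density: \forall x \forall y (Rxy \to \exists z (Rxz \wedge Rzy)).
(a): fails — Ruv but no z with Ruz and Rzv.
(b): fails — Rxw but no z with Rxz and Rzw.
(c): condition met.
(d): condition met.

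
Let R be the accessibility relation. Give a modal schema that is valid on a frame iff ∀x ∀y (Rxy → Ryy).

A defining formula is □(□s → s) (the T□ axiom).
Suppose □(□s→s) is valid. Take Rxy and set V(s)={w : Ryw}. Then at y, □s holds; since □(□s→s) at x, □s→s at y, so s at y, i.e. Ryy.

□(□s → s)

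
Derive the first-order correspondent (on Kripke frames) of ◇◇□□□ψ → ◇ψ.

This is a Sahlqvist (Geach-type) schema ◇^2□^3ψ → □^0◇^1ψ.
First-order correspondent: ∀x ∀y (xR²y → ∃w (yR³w ∧ xRw)).

∀x ∀y (xR²y → ∃w (yR³w ∧ xRw))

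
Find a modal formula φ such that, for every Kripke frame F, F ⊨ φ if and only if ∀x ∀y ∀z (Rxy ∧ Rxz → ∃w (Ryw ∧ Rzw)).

◇□s → □◇s

This is convergence; the standard corresponding axiom is .2: ◇□s → □◇s.
Suppose ◇□s→□◇s is valid. Take Rxy, Rxz and set V(s)={w : Ryw}. Then □s at y so ◇□s at x, so □◇s at x, so ◇s at z, giving w with Rzw and Ryw.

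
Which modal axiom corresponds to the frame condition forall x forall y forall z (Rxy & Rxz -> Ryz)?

◇r → □◇r

A defining formula is ◇r → □◇r (the 5 axiom).
Suppose ◇r→□◇r is valid. Take Rxy, Rxz and set V(r)={y}. Then ◇r at x, so □◇r at x, so ◇r at z, so some w with Rzw has r; w=y, i.e. Rzy. By symmetry of the argument, Ryz.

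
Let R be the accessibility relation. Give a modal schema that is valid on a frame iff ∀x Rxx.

□ψ → ψ

The condition is reflexivity. The T schema □ψ → ψ defines it.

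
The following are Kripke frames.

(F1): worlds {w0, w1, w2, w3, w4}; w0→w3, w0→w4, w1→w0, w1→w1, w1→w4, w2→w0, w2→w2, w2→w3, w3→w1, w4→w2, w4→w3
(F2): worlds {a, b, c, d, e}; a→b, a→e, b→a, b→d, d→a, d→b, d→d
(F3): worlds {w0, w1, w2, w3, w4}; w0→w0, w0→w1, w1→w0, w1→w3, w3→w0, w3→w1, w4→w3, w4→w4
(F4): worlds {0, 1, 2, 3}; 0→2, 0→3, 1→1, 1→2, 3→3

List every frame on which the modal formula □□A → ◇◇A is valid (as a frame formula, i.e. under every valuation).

This is the axiom for a generalized confluence (Geach) condition; its first-order frame correspondent is ∀x ∃w (xR²w ∧ xR²w).
(F1): condition met.
(F2): fails — at c but no w with cR²w and cR²w.
(F3): fails — at w2 but no w with w2R²w and w2R²w.
(F4): fails — at 2 but no w with 2R²w and 2R²w.
Valid on: (F1).

(F1)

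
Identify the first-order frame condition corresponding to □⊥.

emptiness of R

□⊥ is valid iff no world has any successor (otherwise □⊥ fails at any world with one).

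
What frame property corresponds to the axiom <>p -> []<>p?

Suppose ◇p→□◇p is valid. Take Rxy, Rxz and set V(p)={y}. Then ◇p at x, so □◇p at x, so ◇p at z, so some w with Rzw has p; w=y, i.e. Rzy. By symmetry of the argument, Ryz.

the Euclidean property: forall x forall y forall z (Rxy & Rxz -> Ryz)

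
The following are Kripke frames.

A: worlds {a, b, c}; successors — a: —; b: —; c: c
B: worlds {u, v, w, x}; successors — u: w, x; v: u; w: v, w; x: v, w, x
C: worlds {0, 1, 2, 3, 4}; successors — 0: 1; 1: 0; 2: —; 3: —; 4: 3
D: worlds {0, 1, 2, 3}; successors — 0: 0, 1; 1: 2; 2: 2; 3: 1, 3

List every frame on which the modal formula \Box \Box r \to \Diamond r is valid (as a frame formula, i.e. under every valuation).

Frame correspondent (Sahlqvist): \forall x \exists w (x R^2 w \wedge xRw) — i.e. a generalized confluence (Geach) condition.
A: fails — at a but no w with aR²w and aRw.
B: fails — at v but no t with vR²t and vRt.
C: fails — at 0 but no w with 0R²w and 0Rw.
D: holds.

D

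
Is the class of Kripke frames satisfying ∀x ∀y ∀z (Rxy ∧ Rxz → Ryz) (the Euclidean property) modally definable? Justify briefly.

This is a Sahlqvist condition; the 5 axiom ◇p → □◇p defines it.

Yes, by ◇p → □◇p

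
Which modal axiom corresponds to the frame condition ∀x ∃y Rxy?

This is seriality; the standard corresponding axiom is D: □ψ → ◇ψ.
Suppose □ψ→◇ψ is valid. At any x set V(ψ)=W. Then □ψ at x, so ◇ψ at x, so x has a successor.

□ψ → ◇ψ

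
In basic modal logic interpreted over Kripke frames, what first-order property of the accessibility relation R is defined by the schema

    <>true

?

This schema is equivalent to the D axiom □φ → ◇φ.
It corresponds to seriality: forall x exists y Rxy.

seriality: forall x exists y Rxy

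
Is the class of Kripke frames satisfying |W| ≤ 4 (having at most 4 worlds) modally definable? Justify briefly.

Not definable by any modal formula

Modal frame validity is preserved under disjoint unions.
Any modal formula valid on each of 5 disjoint one-world frames is valid on their disjoint union (validity is preserved under disjoint unions). Each one-world frame has |W|=1≤4, but the union has |W|=5.
So the class is not modally definable.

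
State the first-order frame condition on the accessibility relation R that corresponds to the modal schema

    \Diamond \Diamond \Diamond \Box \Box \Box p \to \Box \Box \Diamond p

This is a Sahlqvist (Geach-type) schema ◇^3□^3p → □^2◇^1p.
Minimal-valuation argument: fix x; take any y with xR^3y and any z with xR^2z. Set V(p) to the set of worlds R-reachable from y in exactly 3 steps. Then □^3p holds at y, so the antecedent holds at x; validity forces ◇^1p at z, giving a w with zR^1w and yR^3w.
First-order correspondent: \forall x \forall y \forall z ((x R^3 y \wedge x R^2 z) \to \exists w (y R^3 w \wedge zRw)).

\forall x \forall y \forall z ((x R^3 y \wedge x R^2 z) \to \exists w (y R^3 w \wedge zRw))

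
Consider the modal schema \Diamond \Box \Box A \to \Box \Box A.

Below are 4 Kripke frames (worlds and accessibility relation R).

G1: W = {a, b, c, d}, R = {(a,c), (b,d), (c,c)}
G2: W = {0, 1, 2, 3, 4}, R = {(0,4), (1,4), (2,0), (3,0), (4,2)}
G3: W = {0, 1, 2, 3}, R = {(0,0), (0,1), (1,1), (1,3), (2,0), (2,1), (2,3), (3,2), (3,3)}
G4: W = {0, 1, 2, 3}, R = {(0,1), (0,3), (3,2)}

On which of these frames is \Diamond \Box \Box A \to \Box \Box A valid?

G1

This is the axiom for a generalized confluence (Geach) condition; its first-order frame correspondent is \forall x \forall y \forall z ((xRy \wedge x R^2 z) \to \exists w (y R^2 w \wedge z = w)).
G1: condition met.
G2: fails — 0R4, 0R²2 but no w with 4R²w and 2=w.
G3: fails — 0R1, 0R²0 but no w with 1R²w and 0=w.
G4: fails — 0R1, 0R²2 but no w with 1R²w and 2=w.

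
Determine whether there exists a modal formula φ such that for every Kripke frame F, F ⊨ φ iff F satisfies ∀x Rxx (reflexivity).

Yes, by □q → q

Yes: it is reflexivity, defined by the T schema □q → q.
Suppose □q→q is valid. At any x set V(q)={w : Rxw}. Then □q holds at x, so q holds at x, i.e. Rxx.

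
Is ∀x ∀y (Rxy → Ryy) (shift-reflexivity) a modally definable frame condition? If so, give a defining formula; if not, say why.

This is a Sahlqvist condition; the T□ axiom □(□q → q) defines it.
Suppose □(□q→q) is valid. Take Rxy and set V(q)={w : Ryw}. Then at y, □q holds; since □(□q→q) at x, □q→q at y, so q at y, i.e. Ryy.

Definable; □(□q → q) defines it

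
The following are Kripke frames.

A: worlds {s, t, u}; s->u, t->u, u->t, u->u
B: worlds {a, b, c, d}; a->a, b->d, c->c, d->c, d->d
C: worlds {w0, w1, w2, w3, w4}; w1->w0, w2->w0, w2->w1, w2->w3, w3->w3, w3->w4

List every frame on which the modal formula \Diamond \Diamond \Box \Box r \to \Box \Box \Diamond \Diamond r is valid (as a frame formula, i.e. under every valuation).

A, B

The schema corresponds to a generalized confluence (Geach) condition: \forall x \forall y \forall z ((x R^2 y \wedge x R^2 z) \to \exists w (y R^2 w \wedge z R^2 w)).
A: ✓.
B: ✓.
C: fails — w2R²w0, w2R²w0 but no w with w0R²w and w0R²w.
Valid on: A, B.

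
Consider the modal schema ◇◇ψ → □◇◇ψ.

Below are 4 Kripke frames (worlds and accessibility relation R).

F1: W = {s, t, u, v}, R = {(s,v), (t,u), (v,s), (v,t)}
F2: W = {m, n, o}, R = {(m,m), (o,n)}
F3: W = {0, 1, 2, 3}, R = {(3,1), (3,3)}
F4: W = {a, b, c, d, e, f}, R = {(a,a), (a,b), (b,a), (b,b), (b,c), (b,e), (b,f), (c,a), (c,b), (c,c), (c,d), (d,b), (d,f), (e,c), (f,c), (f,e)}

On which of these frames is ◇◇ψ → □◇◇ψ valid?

F2

Frame correspondent (Sahlqvist): ∀x ∀y ∀z ((xR²y ∧ xRz) → ∃w (y = w ∧ zR²w)) — i.e. a generalized confluence (Geach) condition.
F1: fails — sR²s, sRv but no w with s=w and vR²w.
F2: ✓.
F3: fails — 3R²1, 3R1 but no w with 1=w and 1R²w.
F4: fails — bR²d, bRa but no w with d=w and aR²w.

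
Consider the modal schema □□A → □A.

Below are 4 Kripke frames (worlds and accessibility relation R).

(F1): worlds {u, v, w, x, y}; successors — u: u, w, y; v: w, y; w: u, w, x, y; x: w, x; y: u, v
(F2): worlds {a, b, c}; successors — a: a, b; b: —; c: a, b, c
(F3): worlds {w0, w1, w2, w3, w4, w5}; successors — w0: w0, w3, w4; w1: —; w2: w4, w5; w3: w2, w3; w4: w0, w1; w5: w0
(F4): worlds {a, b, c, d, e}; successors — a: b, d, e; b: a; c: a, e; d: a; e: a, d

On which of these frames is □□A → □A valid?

(F2)

Frame correspondent (Sahlqvist): ∀x ∀y (Rxy → ∃z (Rxz ∧ Rzy)) — i.e. density.
(F1): fails — Ryv but no z with Ryz and Rzv.
(F2): holds.
(F3): fails — Rw2w4 but no z with Rw2z and Rzw4.
(F4): fails — Rab but no z with Raz and Rzb.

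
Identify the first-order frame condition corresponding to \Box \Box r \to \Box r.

Suppose □□r→□r is valid. Take Rxy and set V(r)={w : xR²w}. Then □□r at x, so □r at x, so r at y, i.e. ∃z(Rxz∧Rzy).

Density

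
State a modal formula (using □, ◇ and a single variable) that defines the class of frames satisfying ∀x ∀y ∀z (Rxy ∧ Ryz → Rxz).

□p → □□p

The condition is transitivity. The 4 schema □p → □□p defines it.
Suppose □p→□□p is valid. Take Rxy, Ryz and set V(p)={w : Rxw}. Then □p at x, so □□p at x, so □p at y, so p at z, i.e. Rxz.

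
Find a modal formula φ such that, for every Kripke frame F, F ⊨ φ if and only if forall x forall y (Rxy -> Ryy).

This is shift-reflexivity; the standard corresponding axiom is T□: □(□q → q).
Suppose □(□q→q) is valid. Take Rxy and set V(q)={w : Ryw}. Then at y, □q holds; since □(□q→q) at x, □q→q at y, so q at y, i.e. Ryy.

□(□q → q)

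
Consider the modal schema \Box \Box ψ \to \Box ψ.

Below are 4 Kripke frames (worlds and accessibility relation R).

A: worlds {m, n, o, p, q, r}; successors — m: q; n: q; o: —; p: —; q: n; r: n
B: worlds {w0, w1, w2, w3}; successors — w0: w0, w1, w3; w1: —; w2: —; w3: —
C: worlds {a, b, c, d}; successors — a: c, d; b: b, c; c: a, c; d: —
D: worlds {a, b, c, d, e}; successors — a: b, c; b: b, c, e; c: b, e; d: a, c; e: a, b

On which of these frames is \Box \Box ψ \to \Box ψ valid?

B

This is the axiom for density; its first-order frame correspondent is \forall x \forall y (Rxy \to \exists z (Rxz \wedge Rzy)).
A: fails — Rmq but no z with Rmz and Rzq.
B: satisfies the condition.
C: fails — Rad but no z with Raz and Rzd.
D: fails — Rea but no z with Rez and Rza.
Valid on: B.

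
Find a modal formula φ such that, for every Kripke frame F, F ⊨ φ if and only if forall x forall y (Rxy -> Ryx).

A defining formula is r → □◇r (the B axiom).
Suppose r→□◇r is valid. Take Rxy and set V(r)={x}. Then r at x, so □◇r at x, so ◇r at y, so some z with Ryz has r; z=x, i.e. Ryx.

r → □◇r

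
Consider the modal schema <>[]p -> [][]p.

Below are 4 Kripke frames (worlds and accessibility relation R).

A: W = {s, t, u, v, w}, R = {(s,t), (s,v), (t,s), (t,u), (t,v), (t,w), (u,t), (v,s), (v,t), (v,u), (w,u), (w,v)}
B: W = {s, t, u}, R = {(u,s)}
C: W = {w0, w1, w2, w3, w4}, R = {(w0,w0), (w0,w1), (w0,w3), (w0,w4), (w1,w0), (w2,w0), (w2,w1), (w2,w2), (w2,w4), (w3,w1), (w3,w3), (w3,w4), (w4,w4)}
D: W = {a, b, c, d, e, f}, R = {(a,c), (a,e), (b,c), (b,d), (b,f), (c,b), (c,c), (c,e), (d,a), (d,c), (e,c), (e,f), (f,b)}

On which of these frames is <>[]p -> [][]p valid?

B

The schema corresponds to a generalized confluence (Geach) condition: forall x forall y forall z ((xRy & x R^2 z) -> exists w (yRw & z = w)).
A: fails — sRt, sR²t but no w* with tRw* and t=w*.
B: holds.
C: fails — w0Rw1, w0R²w1 but no w with w1Rw and w1=w.
D: fails — aRc, aR²f but no w with cRw and f=w.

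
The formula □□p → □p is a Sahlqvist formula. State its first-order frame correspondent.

Density

Suppose □□p→□p is valid. Take Rxy and set V(p)={w : xR²w}. Then □□p at x, so □p at x, so p at y, i.e. ∃z(Rxz∧Rzy).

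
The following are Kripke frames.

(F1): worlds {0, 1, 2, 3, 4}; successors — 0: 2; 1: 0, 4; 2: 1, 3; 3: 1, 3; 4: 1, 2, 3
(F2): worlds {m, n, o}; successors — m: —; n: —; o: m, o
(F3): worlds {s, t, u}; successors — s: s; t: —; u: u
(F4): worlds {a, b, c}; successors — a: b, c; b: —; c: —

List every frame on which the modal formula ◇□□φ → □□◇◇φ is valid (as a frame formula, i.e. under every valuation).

The schema corresponds to a generalized confluence (Geach) condition: ∀x ∀y ∀z ((xRy ∧ xR²z) → ∃w (yR²w ∧ zR²w)).
(F1): satisfies the condition.
(F2): fails — oRm, oR²m but no w with mR²w and mR²w.
(F3): satisfies the condition.
(F4): satisfies the condition.
Valid on: (F1), (F3), (F4).

(F1), (F3), (F4)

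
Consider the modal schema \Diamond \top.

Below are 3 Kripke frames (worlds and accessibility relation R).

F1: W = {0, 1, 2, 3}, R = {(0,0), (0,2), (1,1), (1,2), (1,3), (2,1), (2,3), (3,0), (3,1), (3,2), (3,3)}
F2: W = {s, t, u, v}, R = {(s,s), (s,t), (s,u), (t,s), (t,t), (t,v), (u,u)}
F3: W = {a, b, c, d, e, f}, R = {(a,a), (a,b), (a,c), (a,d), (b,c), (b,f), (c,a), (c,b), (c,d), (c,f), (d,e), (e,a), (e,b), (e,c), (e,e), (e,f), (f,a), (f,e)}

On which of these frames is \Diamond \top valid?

Frame correspondent (Sahlqvist): \forall x \exists y Rxy — i.e. seriality.
F1: satisfies the condition.
F2: fails — world v has no successor.
F3: satisfies the condition.

F1, F3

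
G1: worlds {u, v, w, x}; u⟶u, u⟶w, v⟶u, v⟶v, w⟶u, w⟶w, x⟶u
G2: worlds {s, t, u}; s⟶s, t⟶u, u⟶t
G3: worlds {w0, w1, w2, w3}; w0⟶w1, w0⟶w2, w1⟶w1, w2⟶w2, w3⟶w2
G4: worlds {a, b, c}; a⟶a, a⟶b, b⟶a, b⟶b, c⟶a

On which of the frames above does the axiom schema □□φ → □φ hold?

The schema corresponds to density: ∀x ∀y (Rxy → ∃z (Rxz ∧ Rzy)).
G1: ✓.
G2: fails — Rut but no z with Ruz and Rzt.
G3: ✓.
G4: ✓.

G1, G3, G4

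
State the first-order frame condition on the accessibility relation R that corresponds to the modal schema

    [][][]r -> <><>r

forall x exists w (x R^3 w & x R^2 w)

This is a Sahlqvist (Geach-type) schema ◇^0□^3r → □^0◇^2r.
Minimal-valuation argument: fix x; take any y with xR^0y and any z with xR^0z. Set V(r) to the set of worlds R-reachable from y in exactly 3 steps. Then □^3r holds at y, so the antecedent holds at x; validity forces ◇^2r at z, giving a w with zR^2w and yR^3w.
First-order correspondent: forall x exists w (x R^3 w & x R^2 w).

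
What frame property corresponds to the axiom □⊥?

Emptiness of R

□⊥ is valid iff no world has any successor (otherwise □⊥ fails at any world with one).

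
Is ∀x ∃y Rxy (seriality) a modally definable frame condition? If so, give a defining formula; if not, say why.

Yes — defined by □q → ◇q

This is a Sahlqvist condition; the D axiom □q → ◇q defines it.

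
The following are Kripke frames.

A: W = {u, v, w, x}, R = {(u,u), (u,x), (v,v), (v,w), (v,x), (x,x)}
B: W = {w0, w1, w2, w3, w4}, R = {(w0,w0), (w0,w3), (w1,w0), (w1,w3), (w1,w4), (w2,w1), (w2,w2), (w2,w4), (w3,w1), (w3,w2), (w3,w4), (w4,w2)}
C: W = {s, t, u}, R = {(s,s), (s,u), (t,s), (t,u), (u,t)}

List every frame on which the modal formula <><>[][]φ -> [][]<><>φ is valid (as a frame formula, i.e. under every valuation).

B, C

This is the axiom for a generalized confluence (Geach) condition; its first-order frame correspondent is forall x forall y forall z ((x R^2 y & x R^2 z) -> exists w (y R^2 w & z R^2 w)).
A: fails — vR²v, vR²w but no t with vR²t and wR²t.
B: condition met.
C: condition met.
Valid on: B, C.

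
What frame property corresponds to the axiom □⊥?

emptiness of R: ∀x ∀y ¬Rxy

□⊥ is valid iff no world has any successor (otherwise □⊥ fails at any world with one).
Conversely, any frame satisfying ∀x ∀y ¬Rxy validates the schema.
Frame condition: ∀x ∀y ¬Rxy.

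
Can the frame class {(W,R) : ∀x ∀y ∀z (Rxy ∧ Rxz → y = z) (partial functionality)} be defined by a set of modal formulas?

Definable; ◇p → □p defines it

The condition is partial functionality. A defining modal formula is ◇p → □p.
Suppose ◇p→□p is valid. Take Rxy, Rxz and set V(p)={y}. Then ◇p at x, so □p at x, so p at z, i.e. z=y.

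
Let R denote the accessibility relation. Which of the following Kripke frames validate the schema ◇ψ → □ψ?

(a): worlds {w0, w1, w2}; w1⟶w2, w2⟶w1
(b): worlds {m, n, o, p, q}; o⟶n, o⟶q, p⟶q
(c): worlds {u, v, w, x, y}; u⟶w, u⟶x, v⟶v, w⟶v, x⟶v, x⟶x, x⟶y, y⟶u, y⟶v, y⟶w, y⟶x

(a)

Frame correspondent (Sahlqvist): ∀x ∀y ∀z (Rxy ∧ Rxz → y = z) — i.e. partial functionality.
(a): satisfies the condition.
(b): fails — o sees both n and q.
(c): fails — u sees both w and x.
Valid on: (a).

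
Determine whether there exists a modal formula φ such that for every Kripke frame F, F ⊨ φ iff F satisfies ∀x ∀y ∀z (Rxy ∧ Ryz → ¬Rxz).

Any modally definable frame class is closed under surjective bounded morphisms.
The 5-cycle (worlds s,t,u,v,w with s→t→u→v→w→s) is intransitive. Mapping every world to a single reflexive point • is a surjective bounded morphism; the reflexive point is not intransitive (R••∧R•• but R••).
So the class is not modally definable.

No — not modally definable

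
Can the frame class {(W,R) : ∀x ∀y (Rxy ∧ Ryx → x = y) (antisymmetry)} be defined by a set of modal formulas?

Any modally definable frame class is closed under surjective bounded morphisms.
The 8-cycle (worlds w0,w1,w2,w3,w4,w5,w6,w7 with w0→w1→w2→w3→w4→w5→w6→w7→w0) is antisymmetric. Sending even-indexed worlds to s and odd-indexed worlds to t is a surjective bounded morphism onto the two-world frame with s↔t, which is not antisymmetric.
Hence antisymmetry is not modally definable.

Not modally definable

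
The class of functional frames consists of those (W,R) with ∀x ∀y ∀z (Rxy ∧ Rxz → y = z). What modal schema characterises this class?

A defining formula is ◇q → □q (the CD axiom).

◇q → □q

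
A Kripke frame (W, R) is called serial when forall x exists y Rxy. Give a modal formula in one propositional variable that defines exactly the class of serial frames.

This is seriality; the standard corresponding axiom is D: □q → ◇q.
Suppose □q→◇q is valid. At any x set V(q)=W. Then □q at x, so ◇q at x, so x has a successor.

□q → ◇q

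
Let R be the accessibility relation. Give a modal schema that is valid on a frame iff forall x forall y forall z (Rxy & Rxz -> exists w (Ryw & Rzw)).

The condition is convergence. The .2 schema ◇□p → □◇p defines it.

◇□p → □◇p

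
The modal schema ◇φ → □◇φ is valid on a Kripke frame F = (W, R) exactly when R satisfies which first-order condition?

This is the 5 axiom.
It corresponds to the Euclidean property: ∀x ∀y ∀z (Rxy ∧ Rxz → Ryz).

the Euclidean property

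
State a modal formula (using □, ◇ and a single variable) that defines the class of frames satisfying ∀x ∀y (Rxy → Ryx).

A defining formula is ψ → □◇ψ (the B axiom).
Suppose ψ→□◇ψ is valid. Take Rxy and set V(ψ)={x}. Then ψ at x, so □◇ψ at x, so ◇ψ at y, so some z with Ryz has ψ; z=x, i.e. Ryx.

ψ → □◇ψ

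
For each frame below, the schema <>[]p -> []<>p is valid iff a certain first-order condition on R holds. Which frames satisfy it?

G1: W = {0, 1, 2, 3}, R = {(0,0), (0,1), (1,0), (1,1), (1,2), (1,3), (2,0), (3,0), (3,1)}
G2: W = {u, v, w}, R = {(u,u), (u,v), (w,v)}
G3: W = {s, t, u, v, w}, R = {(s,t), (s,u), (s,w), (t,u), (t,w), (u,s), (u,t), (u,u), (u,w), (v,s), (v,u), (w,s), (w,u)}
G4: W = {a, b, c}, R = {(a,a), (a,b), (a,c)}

G1, G3

Frame correspondent (Sahlqvist): forall x forall y forall z (Rxy & Rxz -> exists w (Ryw & Rzw)) — i.e. convergence.
G1: satisfies the condition.
G2: fails — Ruv and Ruv but v and v have no common successor.
G3: satisfies the condition.
G4: fails — Raa and Rac but a and c have no common successor.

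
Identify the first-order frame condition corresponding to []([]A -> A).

Shift-reflexivity

This is the T□ axiom.
It corresponds to shift-reflexivity: forall x forall y (Rxy -> Ryy).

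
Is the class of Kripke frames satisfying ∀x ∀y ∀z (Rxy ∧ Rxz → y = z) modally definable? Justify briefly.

This is a Sahlqvist condition; the CD axiom ◇q → □q defines it.
Suppose ◇q→□q is valid. Take Rxy, Rxz and set V(q)={y}. Then ◇q at x, so □q at x, so q at z, i.e. z=y.

Yes, by ◇q → □q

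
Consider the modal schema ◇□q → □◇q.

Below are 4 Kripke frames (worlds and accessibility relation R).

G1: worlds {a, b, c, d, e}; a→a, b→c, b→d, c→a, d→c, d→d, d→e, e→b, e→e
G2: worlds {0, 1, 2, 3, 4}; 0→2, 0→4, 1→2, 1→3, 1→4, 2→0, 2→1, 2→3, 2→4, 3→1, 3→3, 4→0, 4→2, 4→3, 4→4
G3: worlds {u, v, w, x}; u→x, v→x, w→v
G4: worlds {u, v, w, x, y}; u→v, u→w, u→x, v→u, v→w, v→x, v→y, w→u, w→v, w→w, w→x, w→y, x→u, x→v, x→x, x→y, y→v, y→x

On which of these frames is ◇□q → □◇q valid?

G4

Frame correspondent (Sahlqvist): ∀x ∀y ∀z (Rxy ∧ Rxz → ∃w (Ryw ∧ Rzw)) — i.e. convergence.
G1: fails — Rbc and Rbd but c and d have no common successor.
G2: fails — R23 and R20 but 3 and 0 have no common successor.
G3: fails — Rux and Rux but x and x have no common successor.
G4: holds.
Valid on: G4.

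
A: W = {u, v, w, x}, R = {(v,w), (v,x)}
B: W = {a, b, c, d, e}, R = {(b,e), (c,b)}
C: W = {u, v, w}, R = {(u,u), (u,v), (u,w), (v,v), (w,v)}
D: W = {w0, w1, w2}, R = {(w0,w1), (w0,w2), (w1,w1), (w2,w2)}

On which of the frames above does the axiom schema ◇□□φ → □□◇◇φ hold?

Frame correspondent (Sahlqvist): ∀x ∀y ∀z ((xRy ∧ xR²z) → ∃w (yR²w ∧ zR²w)) — i.e. a generalized confluence (Geach) condition.
A: condition met.
B: fails — cRb, cR²e but no w with bR²w and eR²w.
C: condition met.
D: fails — w0Rw1, w0R²w2 but no w with w1R²w and w2R²w.
Valid on: A, C.

A, C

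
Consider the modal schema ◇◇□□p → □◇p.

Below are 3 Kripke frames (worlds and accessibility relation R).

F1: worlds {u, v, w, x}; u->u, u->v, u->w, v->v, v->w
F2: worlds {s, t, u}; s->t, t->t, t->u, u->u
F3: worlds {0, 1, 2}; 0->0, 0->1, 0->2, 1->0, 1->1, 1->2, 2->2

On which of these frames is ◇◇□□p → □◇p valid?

F2, F3

Frame correspondent (Sahlqvist): ∀x ∀y ∀z ((xR²y ∧ xRz) → ∃w (yR²w ∧ zRw)) — i.e. a generalized confluence (Geach) condition.
F1: fails — uR²u, uRw but no t with uR²t and wRt.
F2: holds.
F3: holds.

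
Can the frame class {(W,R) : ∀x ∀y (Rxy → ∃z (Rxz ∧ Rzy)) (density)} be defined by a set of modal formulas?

Definable; □□q → □q defines it

This is a Sahlqvist condition; the C4 axiom □□q → □q defines it.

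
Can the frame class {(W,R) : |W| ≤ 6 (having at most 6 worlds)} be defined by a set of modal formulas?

If a class were modally definable it would be closed under disjoint unions (Goldblatt–Thomason).
Any modal formula valid on each of 7 disjoint one-world frames is valid on their disjoint union (validity is preserved under disjoint unions). Each one-world frame has |W|=1≤6, but the union has |W|=7.
So the class is not modally definable.

Not modally definable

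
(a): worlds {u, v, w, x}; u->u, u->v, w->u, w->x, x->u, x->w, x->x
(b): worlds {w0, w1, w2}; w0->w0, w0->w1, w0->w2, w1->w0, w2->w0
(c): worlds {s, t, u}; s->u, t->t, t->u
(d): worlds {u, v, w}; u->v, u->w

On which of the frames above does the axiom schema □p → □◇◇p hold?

(b)

This is the axiom for a generalized confluence (Geach) condition; its first-order frame correspondent is ∀x ∀z (xRz → ∃w (xRw ∧ zR²w)).
(a): fails — uRv but no t with uRt and vR²t.
(b): holds.
(c): fails — sRu but no w with sRw and uR²w.
(d): fails — uRv but no t with uRt and vR²t.
Valid on: (b).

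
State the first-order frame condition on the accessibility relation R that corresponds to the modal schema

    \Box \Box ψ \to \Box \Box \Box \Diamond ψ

\forall x \forall z (x R^3 z \to \exists w (x R^2 w \wedge zRw))

This is a Sahlqvist (Geach-type) schema ◇^0□^2ψ → □^3◇^1ψ.
Minimal-valuation argument: fix x; take any y with xR^0y and any z with xR^3z. Set V(ψ) to the set of worlds R-reachable from y in exactly 2 steps. Then □^2ψ holds at y, so the antecedent holds at x; validity forces ◇^1ψ at z, giving a w with zR^1w and yR^2w.
First-order correspondent: \forall x \forall z (x R^3 z \to \exists w (x R^2 w \wedge zRw)).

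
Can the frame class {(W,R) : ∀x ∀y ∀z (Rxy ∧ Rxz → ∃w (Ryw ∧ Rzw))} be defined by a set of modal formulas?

This is a Sahlqvist condition; the .2 axiom ◇□q → □◇q defines it.
Suppose ◇□q→□◇q is valid. Take Rxy, Rxz and set V(q)={w : Ryw}. Then □q at y so ◇□q at x, so □◇q at x, so ◇q at z, giving w with Rzw and Ryw.

Definable; ◇□q → □◇q defines it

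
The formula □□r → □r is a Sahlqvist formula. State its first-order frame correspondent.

Suppose □□r→□r is valid. Take Rxy and set V(r)={w : xR²w}. Then □□r at x, so □r at x, so r at y, i.e. ∃z(Rxz∧Rzy).

density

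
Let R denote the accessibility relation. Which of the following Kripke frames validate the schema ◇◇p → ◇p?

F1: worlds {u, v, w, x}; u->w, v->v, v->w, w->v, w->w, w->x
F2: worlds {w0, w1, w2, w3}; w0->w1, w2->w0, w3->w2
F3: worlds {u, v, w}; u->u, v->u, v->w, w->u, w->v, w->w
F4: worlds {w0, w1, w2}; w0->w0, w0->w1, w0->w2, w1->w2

The schema corresponds to a generalized confluence (Geach) condition: ∀x ∀y (xR²y → ∃w (y = w ∧ xRw)).
F1: fails — uR²v but no t with v=t and uRt.
F2: fails — w2R²w1 but no w with w1=w and w2Rw.
F3: fails — vR²v but no t with v=t and vRt.
F4: holds.

F4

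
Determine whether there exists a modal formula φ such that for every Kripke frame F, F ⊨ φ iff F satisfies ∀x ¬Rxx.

No — not modally definable

If a class were modally definable it would be closed under surjective bounded morphisms (Goldblatt–Thomason).
The 5-cycle (worlds a,b,c,d,e with a→b→c→d→e→a) is irreflexive, and the map sending every world to a single reflexive point • is a surjective bounded morphism (forth: every edge maps to (•,•); back: every world has a successor). So any modal formula valid on the 5-cycle is also valid on the reflexive point, which is not irreflexive.
So no modal formula (or set of formulas) defines exactly the irreflexive frames.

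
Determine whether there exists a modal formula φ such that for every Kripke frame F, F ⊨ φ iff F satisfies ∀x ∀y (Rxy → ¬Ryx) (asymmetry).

Modal frame validity is preserved under surjective bounded morphisms.
The 4-cycle (worlds a,b,c,d with a→b→c→d→a) is asymmetric. Mapping every world to a single reflexive point • is a surjective bounded morphism, and the reflexive point is not asymmetric (R•• but asymmetry requires ¬R••).
So the class is not modally definable.

Not definable by any modal formula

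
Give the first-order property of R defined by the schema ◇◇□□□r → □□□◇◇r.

This is a Sahlqvist (Geach-type) schema ◇^2□^3r → □^3◇^2r.
First-order correspondent: ∀x ∀y ∀z ((xR²y ∧ xR³z) → ∃w (yR³w ∧ zR²w)).

∀x ∀y ∀z ((xR²y ∧ xR³z) → ∃w (yR³w ∧ zR²w))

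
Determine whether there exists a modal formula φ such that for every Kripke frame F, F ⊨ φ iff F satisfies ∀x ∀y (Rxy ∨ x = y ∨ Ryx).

No

If a class were modally definable it would be closed under disjoint unions (Goldblatt–Thomason).
Take 2 disjoint single-world reflexive frames: each is trivially connected, but their disjoint union has 2 worlds with no edge between distinct components, so it is not connected.
So the class is not modally definable.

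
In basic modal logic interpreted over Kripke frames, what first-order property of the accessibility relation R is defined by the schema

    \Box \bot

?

□⊥ is valid iff no world has any successor (otherwise □⊥ fails at any world with one).
Conversely, any frame satisfying \forall x \forall y \neg Rxy validates the schema.
Frame condition: \forall x \forall y \neg Rxy.

emptiness of R: \forall x \forall y \neg Rxy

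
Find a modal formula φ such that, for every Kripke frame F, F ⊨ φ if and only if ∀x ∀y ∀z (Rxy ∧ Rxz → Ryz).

◇p → □◇p

This is the Euclidean property; the standard corresponding axiom is 5: ◇p → □◇p.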